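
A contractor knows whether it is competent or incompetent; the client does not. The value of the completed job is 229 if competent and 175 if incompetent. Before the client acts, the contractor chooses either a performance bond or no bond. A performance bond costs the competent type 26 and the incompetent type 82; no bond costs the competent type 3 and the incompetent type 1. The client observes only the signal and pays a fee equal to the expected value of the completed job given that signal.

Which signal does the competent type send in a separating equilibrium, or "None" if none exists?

Try competent → bond, incompetent → no bond:
  Under separation the client infers type exactly: bond → competent (pays 229), no bond → incompetent (pays 175).
  Competent: bond gives 229 − 26 = 203; no bond gives 175 − 3 = 172. No deviation. ✓
  Incompetent: no bond gives 175 − 1 = 174; bond gives 229 − 82 = 147. No deviation. ✓
Both hold — the competent type sends bond.

bond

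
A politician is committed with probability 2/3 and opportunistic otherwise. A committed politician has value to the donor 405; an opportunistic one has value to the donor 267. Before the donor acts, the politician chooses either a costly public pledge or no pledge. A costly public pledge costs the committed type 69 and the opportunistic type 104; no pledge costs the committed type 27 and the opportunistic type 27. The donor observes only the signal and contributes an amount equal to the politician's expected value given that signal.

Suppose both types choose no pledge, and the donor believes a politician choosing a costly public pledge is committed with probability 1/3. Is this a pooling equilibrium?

At the pooled signal (no pledge) the donor holds the prior 2/3 and pays 2/3·405 + 1/3·267 = 359. Off-path (pledge) belief 1/3 gives 1/3·405 + 2/3·267 = 313.
Committed: no pledge gives 359 − 27 = 332; pledge gives 313 − 69 = 244. Stays. ✓
Opportunistic: no pledge gives 359 − 27 = 332; pledge gives 313 − 104 = 209. Stays. ✓

Yes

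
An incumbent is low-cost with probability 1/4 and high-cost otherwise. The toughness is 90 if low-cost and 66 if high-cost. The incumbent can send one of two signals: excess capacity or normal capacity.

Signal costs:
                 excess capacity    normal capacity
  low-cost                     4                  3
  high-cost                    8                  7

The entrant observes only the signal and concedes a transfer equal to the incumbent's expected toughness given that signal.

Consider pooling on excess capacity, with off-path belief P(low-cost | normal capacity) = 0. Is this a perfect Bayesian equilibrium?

Yes

At the pooled signal (excess capacity) the entrant holds the prior 1/4 and pays 1/4·90 + 3/4·66 = 72. Off-path (normal capacity) belief 0 gives 0·90 + 1·66 = 66.
Low-cost: excess capacity gives 72 − 4 = 68; normal capacity gives 66 − 3 = 63. Stays. ✓
High-cost: excess capacity gives 72 − 8 = 64; normal capacity gives 66 − 7 = 59. Stays. ✓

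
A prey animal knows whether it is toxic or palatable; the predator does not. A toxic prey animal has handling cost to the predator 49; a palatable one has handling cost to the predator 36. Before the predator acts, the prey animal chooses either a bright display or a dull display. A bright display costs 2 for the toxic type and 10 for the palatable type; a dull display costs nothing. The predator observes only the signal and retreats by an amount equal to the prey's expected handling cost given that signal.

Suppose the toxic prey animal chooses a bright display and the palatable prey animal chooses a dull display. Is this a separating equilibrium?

If types separate, bright display earns payment 49 and dull display earns 36.
Toxic: bright display gives 49 − 2 = 47; dull display gives 36 − 0 = 36. No deviation. ✓
Palatable: dull display gives 36 − 0 = 36; bright display gives 49 − 10 = 39. Would deviate. ✗

No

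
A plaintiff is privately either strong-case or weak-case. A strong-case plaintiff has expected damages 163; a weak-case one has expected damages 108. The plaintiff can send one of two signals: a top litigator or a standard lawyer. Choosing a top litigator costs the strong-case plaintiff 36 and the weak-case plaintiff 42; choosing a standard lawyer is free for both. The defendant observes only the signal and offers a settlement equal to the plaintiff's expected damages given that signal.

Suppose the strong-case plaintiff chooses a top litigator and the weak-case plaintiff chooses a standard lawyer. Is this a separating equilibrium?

Under separation the defendant infers type exactly: top litigator → strong-case (pays 163), standard lawyer → weak-case (pays 108).
Strong-case: top litigator gives 163 − 36 = 127; standard lawyer gives 108 − 0 = 108. No deviation. ✓
Weak-case: standard lawyer gives 108 − 0 = 108; top litigator gives 163 − 42 = 121. Would deviate. ✗

No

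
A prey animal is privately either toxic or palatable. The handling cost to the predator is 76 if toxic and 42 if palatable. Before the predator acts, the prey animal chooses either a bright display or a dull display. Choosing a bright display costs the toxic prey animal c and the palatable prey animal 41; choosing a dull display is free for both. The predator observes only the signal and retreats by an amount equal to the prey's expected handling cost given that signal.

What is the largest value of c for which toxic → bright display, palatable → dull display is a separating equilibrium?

34

Under separation: bright display → toxic (pays 76); dull display → palatable (pays 42).
Palatable: 42 − 0 = 42 ≥ 76 − 41 = 35. Holds regardless of c. ✓
Toxic: 76 − c ≥ 42 − 0, so c ≤ 76 − 42 = 34.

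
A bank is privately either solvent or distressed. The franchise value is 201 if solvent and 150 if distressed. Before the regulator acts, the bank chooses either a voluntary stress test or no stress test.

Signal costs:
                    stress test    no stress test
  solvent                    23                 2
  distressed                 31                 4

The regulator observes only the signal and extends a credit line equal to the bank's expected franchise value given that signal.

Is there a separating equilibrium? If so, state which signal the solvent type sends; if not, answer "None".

None

Try solvent → stress test, distressed → no stress test:
  If types separate, stress test earns payment 201 and no stress test earns 150.
  Solvent: stress test gives 201 − 23 = 178; no stress test gives 150 − 2 = 148. No deviation. ✓
  Distressed: no stress test gives 150 − 4 = 146; stress test gives 201 − 31 = 170. Would deviate. ✗
Try solvent → no stress test, distressed → stress test:
  If types separate, no stress test earns payment 201 and stress test earns 150.
  Solvent: no stress test gives 201 − 2 = 199; stress test gives 150 − 23 = 127. No deviation. ✓
  Distressed: stress test gives 150 − 31 = 119; no stress test gives 201 − 4 = 197. Would deviate. ✗
Neither assignment is incentive-compatible.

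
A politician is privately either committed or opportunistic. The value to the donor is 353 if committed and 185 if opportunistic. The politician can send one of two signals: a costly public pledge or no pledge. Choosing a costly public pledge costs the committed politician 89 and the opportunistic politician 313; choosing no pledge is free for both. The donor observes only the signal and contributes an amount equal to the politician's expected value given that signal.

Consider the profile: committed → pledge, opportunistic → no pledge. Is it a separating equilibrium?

If types separate, pledge earns payment 353 and no pledge earns 185.
Committed: pledge gives 353 − 89 = 264; no pledge gives 185 − 0 = 185. No deviation. ✓
Opportunistic: no pledge gives 185 − 0 = 185; pledge gives 353 − 313 = 40. No deviation. ✓
Neither type gains from mimicking the other.

Yes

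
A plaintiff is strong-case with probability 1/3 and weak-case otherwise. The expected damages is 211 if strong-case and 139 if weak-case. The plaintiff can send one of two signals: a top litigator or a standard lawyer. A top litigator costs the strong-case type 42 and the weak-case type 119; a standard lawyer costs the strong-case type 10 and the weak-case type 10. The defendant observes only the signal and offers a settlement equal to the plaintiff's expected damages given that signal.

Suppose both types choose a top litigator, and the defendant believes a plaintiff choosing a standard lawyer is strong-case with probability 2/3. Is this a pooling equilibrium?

No

At the pooled signal (top litigator) the defendant holds the prior 1/3 and pays 1/3·211 + 2/3·139 = 163. Off-path (standard lawyer) belief 2/3 gives 2/3·211 + 1/3·139 = 187.
Strong-case: top litigator gives 163 − 42 = 121; standard lawyer gives 187 − 10 = 177. Deviates. ✗
Weak-case: top litigator gives 163 − 119 = 44; standard lawyer gives 187 − 10 = 177. Deviates. ✗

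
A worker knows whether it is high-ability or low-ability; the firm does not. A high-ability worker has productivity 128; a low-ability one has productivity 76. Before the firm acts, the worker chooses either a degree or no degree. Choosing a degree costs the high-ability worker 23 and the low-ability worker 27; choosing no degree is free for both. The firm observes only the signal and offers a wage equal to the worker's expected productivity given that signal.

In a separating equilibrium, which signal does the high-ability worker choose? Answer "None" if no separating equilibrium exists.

Try high-ability → degree, low-ability → no degree:
  Under separation the firm infers type exactly: degree → high-ability (pays 128), no degree → low-ability (pays 76).
  High-ability: degree gives 128 − 23 = 105; no degree gives 76 − 0 = 76. No deviation. ✓
  Low-ability: no degree gives 76 − 0 = 76; degree gives 128 − 27 = 101. Would deviate. ✗
Try high-ability → no degree, low-ability → degree:
  Under separation the firm infers type exactly: no degree → high-ability (pays 128), degree → low-ability (pays 76).
  High-ability: no degree gives 128 − 0 = 128; degree gives 76 − 23 = 53. No deviation. ✓
  Low-ability: degree gives 76 − 27 = 49; no degree gives 128 − 0 = 128. Would deviate. ✗
Neither assignment is incentive-compatible.

None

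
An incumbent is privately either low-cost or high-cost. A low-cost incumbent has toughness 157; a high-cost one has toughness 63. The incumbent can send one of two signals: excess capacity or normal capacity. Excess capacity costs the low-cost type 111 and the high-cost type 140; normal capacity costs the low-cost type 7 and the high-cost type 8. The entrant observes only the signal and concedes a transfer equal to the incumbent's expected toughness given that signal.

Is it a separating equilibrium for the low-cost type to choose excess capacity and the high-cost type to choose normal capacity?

No

Under separation the entrant infers type exactly: excess capacity → low-cost (pays 157), normal capacity → high-cost (pays 63).
Low-cost: excess capacity gives 157 − 111 = 46; normal capacity gives 63 − 7 = 56. Would deviate. ✗
High-cost: normal capacity gives 63 − 8 = 55; excess capacity gives 157 − 140 = 17. No deviation. ✓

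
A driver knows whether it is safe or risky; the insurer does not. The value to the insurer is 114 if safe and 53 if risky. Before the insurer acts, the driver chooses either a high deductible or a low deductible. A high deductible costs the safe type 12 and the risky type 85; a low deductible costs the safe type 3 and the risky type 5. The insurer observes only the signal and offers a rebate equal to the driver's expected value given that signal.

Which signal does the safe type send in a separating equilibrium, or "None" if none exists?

high deductible

Try safe → high deductible, risky → low deductible:
  Under separation the insurer infers type exactly: high deductible → safe (pays 114), low deductible → risky (pays 53).
  Safe: high deductible gives 114 − 12 = 102; low deductible gives 53 − 3 = 50. No deviation. ✓
  Risky: low deductible gives 53 − 5 = 48; high deductible gives 114 − 85 = 29. No deviation. ✓
Both hold — the safe type sends high deductible.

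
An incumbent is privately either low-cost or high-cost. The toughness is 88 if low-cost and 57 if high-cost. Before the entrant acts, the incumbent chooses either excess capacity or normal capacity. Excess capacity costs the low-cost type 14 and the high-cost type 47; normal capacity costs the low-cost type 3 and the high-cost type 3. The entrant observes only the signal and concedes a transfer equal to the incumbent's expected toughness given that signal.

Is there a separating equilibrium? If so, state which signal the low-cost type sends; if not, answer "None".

Try low-cost → excess capacity, high-cost → normal capacity:
  If types separate, excess capacity earns payment 88 and normal capacity earns 57.
  Low-cost: excess capacity gives 88 − 14 = 74; normal capacity gives 57 − 3 = 54. No deviation. ✓
  High-cost: normal capacity gives 57 − 3 = 54; excess capacity gives 88 − 47 = 41. No deviation. ✓
Both hold — the low-cost type sends excess capacity.

excess capacity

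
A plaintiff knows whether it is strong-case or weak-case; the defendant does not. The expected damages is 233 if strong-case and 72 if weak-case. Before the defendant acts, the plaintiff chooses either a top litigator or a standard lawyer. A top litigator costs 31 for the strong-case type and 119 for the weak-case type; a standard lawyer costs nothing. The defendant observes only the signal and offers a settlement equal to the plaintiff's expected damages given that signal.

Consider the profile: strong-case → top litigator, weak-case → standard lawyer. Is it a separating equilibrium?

Under separation the defendant infers type exactly: top litigator → strong-case (pays 233), standard lawyer → weak-case (pays 72).
Strong-case: top litigator gives 233 − 31 = 202; standard lawyer gives 72 − 0 = 72. No deviation. ✓
Weak-case: standard lawyer gives 72 − 0 = 72; top litigator gives 233 − 119 = 114. Would deviate. ✗

No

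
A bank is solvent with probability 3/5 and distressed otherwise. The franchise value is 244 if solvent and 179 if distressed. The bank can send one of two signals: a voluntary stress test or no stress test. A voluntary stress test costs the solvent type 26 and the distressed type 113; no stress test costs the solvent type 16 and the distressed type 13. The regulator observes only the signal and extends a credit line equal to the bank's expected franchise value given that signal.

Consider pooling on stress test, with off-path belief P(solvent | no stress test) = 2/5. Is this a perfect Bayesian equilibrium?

On the equilibrium path (stress test) the regulator holds the prior 3/5 and pays 3/5·244 + 2/5·179 = 218. Off-path (no stress test) belief 2/5 gives 2/5·244 + 3/5·179 = 205.
Solvent: stress test gives 218 − 26 = 192; no stress test gives 205 − 16 = 189. Stays. ✓
Distressed: stress test gives 218 − 113 = 105; no stress test gives 205 − 13 = 192. Deviates. ✗

No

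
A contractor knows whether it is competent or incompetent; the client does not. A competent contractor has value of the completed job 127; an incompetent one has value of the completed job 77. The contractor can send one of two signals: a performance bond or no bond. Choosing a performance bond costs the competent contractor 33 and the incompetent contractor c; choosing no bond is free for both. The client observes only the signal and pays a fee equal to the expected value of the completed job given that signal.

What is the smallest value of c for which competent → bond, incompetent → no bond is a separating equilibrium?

50

Under separation: bond → competent (pays 127); no bond → incompetent (pays 77).
Competent: 127 − 33 = 94 ≥ 77 − 0 = 77. Holds regardless of c. ✓
Incompetent: 77 − 0 ≥ 127 − c, so c ≥ 127 − 77 = 50.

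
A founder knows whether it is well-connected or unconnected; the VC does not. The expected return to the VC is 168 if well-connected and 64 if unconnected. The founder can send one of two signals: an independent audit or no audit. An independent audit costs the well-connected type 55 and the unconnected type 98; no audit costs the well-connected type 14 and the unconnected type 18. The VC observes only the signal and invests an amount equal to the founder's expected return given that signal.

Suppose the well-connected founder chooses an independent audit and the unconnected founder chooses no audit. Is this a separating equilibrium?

If types separate, audit earns payment 168 and no audit earns 64.
Well-connected: audit gives 168 − 55 = 113; no audit gives 64 − 14 = 50. No deviation. ✓
Unconnected: no audit gives 64 − 18 = 46; audit gives 168 − 98 = 70. Would deviate. ✗

No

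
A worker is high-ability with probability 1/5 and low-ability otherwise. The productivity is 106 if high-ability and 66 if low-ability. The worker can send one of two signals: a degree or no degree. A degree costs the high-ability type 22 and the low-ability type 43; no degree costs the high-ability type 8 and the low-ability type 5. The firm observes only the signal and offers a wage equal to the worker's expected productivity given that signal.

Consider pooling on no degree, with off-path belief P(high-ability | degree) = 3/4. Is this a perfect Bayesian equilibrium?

No

On the equilibrium path (no degree) the firm holds the prior 1/5 and pays 1/5·106 + 4/5·66 = 74. Off-path (degree) belief 3/4 gives 3/4·106 + 1/4·66 = 96.
High-ability: no degree gives 74 − 8 = 66; degree gives 96 − 22 = 74. Deviates. ✗
Low-ability: no degree gives 74 − 5 = 69; degree gives 96 − 43 = 53. Stays. ✓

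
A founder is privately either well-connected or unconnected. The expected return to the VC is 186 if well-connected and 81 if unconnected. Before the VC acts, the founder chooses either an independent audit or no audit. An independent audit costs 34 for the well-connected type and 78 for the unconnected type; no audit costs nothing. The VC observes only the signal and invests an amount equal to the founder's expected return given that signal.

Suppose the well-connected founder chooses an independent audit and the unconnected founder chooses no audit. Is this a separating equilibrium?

No

If types separate, audit earns payment 186 and no audit earns 81.
Well-connected: audit gives 186 − 34 = 152; no audit gives 81 − 0 = 81. No deviation. ✓
Unconnected: no audit gives 81 − 0 = 81; audit gives 186 − 78 = 108. Would deviate. ✗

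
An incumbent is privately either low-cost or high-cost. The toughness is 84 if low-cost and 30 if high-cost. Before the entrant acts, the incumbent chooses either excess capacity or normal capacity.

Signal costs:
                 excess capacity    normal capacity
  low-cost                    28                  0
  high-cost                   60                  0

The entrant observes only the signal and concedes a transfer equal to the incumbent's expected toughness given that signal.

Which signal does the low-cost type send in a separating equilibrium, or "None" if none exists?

excess capacity

Try low-cost → excess capacity, high-cost → normal capacity:
  If types separate, excess capacity earns payment 84 and normal capacity earns 30.
  Low-cost: excess capacity gives 84 − 28 = 56; normal capacity gives 30 − 0 = 30. No deviation. ✓
  High-cost: normal capacity gives 30 − 0 = 30; excess capacity gives 84 − 60 = 24. No deviation. ✓
Both hold — the low-cost type sends excess capacity.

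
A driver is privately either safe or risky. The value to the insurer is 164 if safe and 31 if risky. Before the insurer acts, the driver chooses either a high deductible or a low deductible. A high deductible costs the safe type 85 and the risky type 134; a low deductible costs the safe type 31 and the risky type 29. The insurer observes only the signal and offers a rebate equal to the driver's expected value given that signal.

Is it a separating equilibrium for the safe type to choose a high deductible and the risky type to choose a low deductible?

No

Under separation the insurer infers type exactly: high deductible → safe (pays 164), low deductible → risky (pays 31).
Safe: high deductible gives 164 − 85 = 79; low deductible gives 31 − 31 = 0. No deviation. ✓
Risky: low deductible gives 31 − 29 = 2; high deductible gives 164 − 134 = 30. Would deviate. ✗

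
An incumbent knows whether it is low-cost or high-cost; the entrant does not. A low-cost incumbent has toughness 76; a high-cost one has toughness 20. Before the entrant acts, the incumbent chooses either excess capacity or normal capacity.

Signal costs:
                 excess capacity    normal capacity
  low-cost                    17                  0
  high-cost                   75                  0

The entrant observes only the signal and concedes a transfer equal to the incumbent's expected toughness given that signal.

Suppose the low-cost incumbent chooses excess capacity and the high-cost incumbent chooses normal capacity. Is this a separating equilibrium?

If types separate, excess capacity earns payment 76 and normal capacity earns 20.
Low-cost: excess capacity gives 76 − 17 = 59; normal capacity gives 20 − 0 = 20. No deviation. ✓
High-cost: normal capacity gives 20 − 0 = 20; excess capacity gives 76 − 75 = 1. No deviation. ✓
Both incentive constraints hold.

Yes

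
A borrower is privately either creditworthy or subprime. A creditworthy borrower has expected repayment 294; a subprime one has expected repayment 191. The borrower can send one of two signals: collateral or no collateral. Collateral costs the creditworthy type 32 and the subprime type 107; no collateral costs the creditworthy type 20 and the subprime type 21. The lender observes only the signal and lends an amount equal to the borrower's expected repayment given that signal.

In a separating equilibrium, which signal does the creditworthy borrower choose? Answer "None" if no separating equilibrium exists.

Try creditworthy → collateral, subprime → no collateral:
  If types separate, collateral earns payment 294 and no collateral earns 191.
  Creditworthy: collateral gives 294 − 32 = 262; no collateral gives 191 − 20 = 171. No deviation. ✓
  Subprime: no collateral gives 191 − 21 = 170; collateral gives 294 − 107 = 187. Would deviate. ✗
Try creditworthy → no collateral, subprime → collateral:
  If types separate, no collateral earns payment 294 and collateral earns 191.
  Creditworthy: no collateral gives 294 − 20 = 274; collateral gives 191 − 32 = 159. No deviation. ✓
  Subprime: collateral gives 191 − 107 = 84; no collateral gives 294 − 21 = 273. Would deviate. ✗
Neither assignment is incentive-compatible.

None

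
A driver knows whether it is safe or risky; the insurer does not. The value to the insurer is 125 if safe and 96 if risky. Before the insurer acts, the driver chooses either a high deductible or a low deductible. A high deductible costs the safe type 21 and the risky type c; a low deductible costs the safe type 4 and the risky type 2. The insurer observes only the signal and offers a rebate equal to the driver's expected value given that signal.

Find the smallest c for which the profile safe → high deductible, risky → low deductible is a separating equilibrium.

31

Under separation: high deductible → safe (pays 125); low deductible → risky (pays 96).
Safe: 125 − 21 = 104 ≥ 96 − 4 = 92. Holds regardless of c. ✓
Risky: 96 − 2 ≥ 125 − c, so c ≥ 125 − 94 = 31.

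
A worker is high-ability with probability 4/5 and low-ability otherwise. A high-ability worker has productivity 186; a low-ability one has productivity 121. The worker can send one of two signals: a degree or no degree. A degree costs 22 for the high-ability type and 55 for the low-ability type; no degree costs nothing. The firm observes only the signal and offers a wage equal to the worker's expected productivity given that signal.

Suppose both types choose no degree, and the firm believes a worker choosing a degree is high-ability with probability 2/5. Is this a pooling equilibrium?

At the pooled signal (no degree) the firm holds the prior 4/5 and pays 4/5·186 + 1/5·121 = 173. Off-path (degree) belief 2/5 gives 2/5·186 + 3/5·121 = 147.
High-ability: no degree gives 173 − 0 = 173; degree gives 147 − 22 = 125. Stays. ✓
Low-ability: no degree gives 173 − 0 = 173; degree gives 147 − 55 = 92. Stays. ✓

Yes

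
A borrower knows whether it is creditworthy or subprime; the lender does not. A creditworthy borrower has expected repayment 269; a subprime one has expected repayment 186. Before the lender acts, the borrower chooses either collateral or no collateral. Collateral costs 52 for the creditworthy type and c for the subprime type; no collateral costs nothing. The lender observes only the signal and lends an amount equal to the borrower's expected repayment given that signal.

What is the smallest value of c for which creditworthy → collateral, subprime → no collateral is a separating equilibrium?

Under separation: collateral → creditworthy (pays 269); no collateral → subprime (pays 186).
Creditworthy: 269 − 52 = 217 ≥ 186 − 0 = 186. Holds regardless of c. ✓
Subprime: 186 − 0 ≥ 269 − c, so c ≥ 269 − 186 = 83.

83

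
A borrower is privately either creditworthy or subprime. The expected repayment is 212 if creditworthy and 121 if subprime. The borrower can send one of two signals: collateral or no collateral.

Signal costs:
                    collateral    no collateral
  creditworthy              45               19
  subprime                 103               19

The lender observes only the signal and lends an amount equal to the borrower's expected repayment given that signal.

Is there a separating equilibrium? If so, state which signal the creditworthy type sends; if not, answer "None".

Try creditworthy → collateral, subprime → no collateral:
  If types separate, collateral earns payment 212 and no collateral earns 121.
  Creditworthy: collateral gives 212 − 45 = 167; no collateral gives 121 − 19 = 102. No deviation. ✓
  Subprime: no collateral gives 121 − 19 = 102; collateral gives 212 − 103 = 109. Would deviate. ✗
Try creditworthy → no collateral, subprime → collateral:
  If types separate, no collateral earns payment 212 and collateral earns 121.
  Creditworthy: no collateral gives 212 − 19 = 193; collateral gives 121 − 45 = 76. No deviation. ✓
  Subprime: collateral gives 121 − 103 = 18; no collateral gives 212 − 19 = 193. Would deviate. ✗
Neither assignment is incentive-compatible.

None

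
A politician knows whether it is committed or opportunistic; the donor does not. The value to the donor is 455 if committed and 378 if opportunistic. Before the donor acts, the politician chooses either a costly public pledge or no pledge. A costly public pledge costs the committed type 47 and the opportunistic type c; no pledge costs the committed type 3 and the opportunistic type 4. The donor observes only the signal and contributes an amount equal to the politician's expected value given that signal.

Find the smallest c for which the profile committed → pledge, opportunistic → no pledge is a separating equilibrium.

81

Under separation: pledge → committed (pays 455); no pledge → opportunistic (pays 378).
Committed: 455 − 47 = 408 ≥ 378 − 3 = 375. Holds regardless of c. ✓
Opportunistic: 378 − 4 ≥ 455 − c, so c ≥ 455 − 374 = 81.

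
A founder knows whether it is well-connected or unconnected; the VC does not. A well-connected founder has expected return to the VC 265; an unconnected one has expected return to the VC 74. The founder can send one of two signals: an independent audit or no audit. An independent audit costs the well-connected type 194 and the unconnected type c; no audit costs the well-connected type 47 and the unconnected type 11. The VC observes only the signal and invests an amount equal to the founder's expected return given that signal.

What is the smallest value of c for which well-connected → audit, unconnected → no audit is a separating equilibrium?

Under separation: audit → well-connected (pays 265); no audit → unconnected (pays 74).
Well-connected: 265 − 194 = 71 ≥ 74 − 47 = 27. Holds regardless of c. ✓
Unconnected: 74 − 11 ≥ 265 − c, so c ≥ 265 − 63 = 202.

202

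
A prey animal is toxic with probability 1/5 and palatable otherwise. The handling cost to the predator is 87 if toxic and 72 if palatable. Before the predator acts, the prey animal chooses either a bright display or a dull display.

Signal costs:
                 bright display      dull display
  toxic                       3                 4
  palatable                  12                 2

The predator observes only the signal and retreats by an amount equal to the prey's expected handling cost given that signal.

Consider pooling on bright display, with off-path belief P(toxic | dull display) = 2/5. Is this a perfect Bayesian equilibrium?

No

At the pooled signal (bright display) the predator holds the prior 1/5 and pays 1/5·87 + 4/5·72 = 75. Off-path (dull display) belief 2/5 gives 2/5·87 + 3/5·72 = 78.
Toxic: bright display gives 75 − 3 = 72; dull display gives 78 − 4 = 74. Deviates. ✗
Palatable: bright display gives 75 − 12 = 63; dull display gives 78 − 2 = 76. Deviates. ✗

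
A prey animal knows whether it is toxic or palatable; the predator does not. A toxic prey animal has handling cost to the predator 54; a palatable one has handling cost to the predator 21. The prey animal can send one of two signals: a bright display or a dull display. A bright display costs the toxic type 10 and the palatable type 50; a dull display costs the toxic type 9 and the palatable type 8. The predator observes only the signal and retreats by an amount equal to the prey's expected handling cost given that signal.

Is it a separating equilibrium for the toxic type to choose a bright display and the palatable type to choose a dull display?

Yes

Under separation the predator infers type exactly: bright display → toxic (pays 54), dull display → palatable (pays 21).
Toxic: bright display gives 54 − 10 = 44; dull display gives 21 − 9 = 12. No deviation. ✓
Palatable: dull display gives 21 − 8 = 13; bright display gives 54 − 50 = 4. No deviation. ✓
Neither type gains from mimicking the other.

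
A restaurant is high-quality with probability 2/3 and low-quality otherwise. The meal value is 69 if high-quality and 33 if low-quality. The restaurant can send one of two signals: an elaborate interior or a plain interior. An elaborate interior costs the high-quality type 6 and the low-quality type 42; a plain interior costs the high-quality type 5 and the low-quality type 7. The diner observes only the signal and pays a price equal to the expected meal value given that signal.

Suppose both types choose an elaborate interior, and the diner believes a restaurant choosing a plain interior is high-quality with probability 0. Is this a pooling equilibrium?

No

On the equilibrium path (elaborate interior) the diner holds the prior 2/3 and pays 2/3·69 + 1/3·33 = 57. Off-path (plain interior) belief 0 gives 0·69 + 1·33 = 33.
High-quality: elaborate interior gives 57 − 6 = 51; plain interior gives 33 − 5 = 28. Stays. ✓
Low-quality: elaborate interior gives 57 − 42 = 15; plain interior gives 33 − 7 = 26. Deviates. ✗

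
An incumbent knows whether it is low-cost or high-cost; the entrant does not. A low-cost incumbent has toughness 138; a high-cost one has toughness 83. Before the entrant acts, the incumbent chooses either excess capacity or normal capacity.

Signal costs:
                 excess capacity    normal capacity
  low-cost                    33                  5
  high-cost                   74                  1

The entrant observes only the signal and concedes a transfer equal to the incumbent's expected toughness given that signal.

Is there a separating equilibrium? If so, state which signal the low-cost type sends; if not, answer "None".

excess capacity

Try low-cost → excess capacity, high-cost → normal capacity:
  Under separation the entrant infers type exactly: excess capacity → low-cost (pays 138), normal capacity → high-cost (pays 83).
  Low-cost: excess capacity gives 138 − 33 = 105; normal capacity gives 83 − 5 = 78. No deviation. ✓
  High-cost: normal capacity gives 83 − 1 = 82; excess capacity gives 138 − 74 = 64. No deviation. ✓
Both hold — the low-cost type sends excess capacity.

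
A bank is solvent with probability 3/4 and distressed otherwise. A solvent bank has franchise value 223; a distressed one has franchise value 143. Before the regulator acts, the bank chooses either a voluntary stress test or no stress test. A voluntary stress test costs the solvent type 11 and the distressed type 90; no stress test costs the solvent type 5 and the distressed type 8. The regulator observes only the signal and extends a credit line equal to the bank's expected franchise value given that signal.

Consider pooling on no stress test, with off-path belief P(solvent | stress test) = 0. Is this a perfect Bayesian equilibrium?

At the pooled signal (no stress test) the regulator holds the prior 3/4 and pays 3/4·223 + 1/4·143 = 203. Off-path (stress test) belief 0 gives 0·223 + 1·143 = 143.
Solvent: no stress test gives 203 − 5 = 198; stress test gives 143 − 11 = 132. Stays. ✓
Distressed: no stress test gives 203 − 8 = 195; stress test gives 143 − 90 = 53. Stays. ✓

Yes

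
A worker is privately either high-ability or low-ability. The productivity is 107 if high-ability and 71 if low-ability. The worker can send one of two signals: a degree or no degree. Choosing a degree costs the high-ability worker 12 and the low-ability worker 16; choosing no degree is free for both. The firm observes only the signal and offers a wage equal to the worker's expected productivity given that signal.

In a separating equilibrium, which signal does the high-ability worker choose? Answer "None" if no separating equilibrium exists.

None

Try high-ability → degree, low-ability → no degree:
  If types separate, degree earns payment 107 and no degree earns 71.
  High-ability: degree gives 107 − 12 = 95; no degree gives 71 − 0 = 71. No deviation. ✓
  Low-ability: no degree gives 71 − 0 = 71; degree gives 107 − 16 = 91. Would deviate. ✗
Try high-ability → no degree, low-ability → degree:
  If types separate, no degree earns payment 107 and degree earns 71.
  High-ability: no degree gives 107 − 0 = 107; degree gives 71 − 12 = 59. No deviation. ✓
  Low-ability: degree gives 71 − 16 = 55; no degree gives 107 − 0 = 107. Would deviate. ✗
Neither assignment is incentive-compatible.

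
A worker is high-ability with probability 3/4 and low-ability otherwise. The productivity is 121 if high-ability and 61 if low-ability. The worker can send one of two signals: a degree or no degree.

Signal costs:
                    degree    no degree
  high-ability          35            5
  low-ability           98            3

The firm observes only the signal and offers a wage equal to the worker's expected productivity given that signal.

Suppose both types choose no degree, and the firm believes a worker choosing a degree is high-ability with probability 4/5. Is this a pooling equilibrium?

At the pooled signal (no degree) the firm holds the prior 3/4 and pays 3/4·121 + 1/4·61 = 106. Off-path (degree) belief 4/5 gives 4/5·121 + 1/5·61 = 109.
High-ability: no degree gives 106 − 5 = 101; degree gives 109 − 35 = 74. Stays. ✓
Low-ability: no degree gives 106 − 3 = 103; degree gives 109 − 98 = 11. Stays. ✓

Yes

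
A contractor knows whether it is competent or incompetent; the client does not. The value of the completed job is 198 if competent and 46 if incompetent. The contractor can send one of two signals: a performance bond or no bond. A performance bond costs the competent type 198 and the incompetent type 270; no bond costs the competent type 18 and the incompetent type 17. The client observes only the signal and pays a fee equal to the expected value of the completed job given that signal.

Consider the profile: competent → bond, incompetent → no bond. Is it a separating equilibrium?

No

Under separation the client infers type exactly: bond → competent (pays 198), no bond → incompetent (pays 46).
Competent: bond gives 198 − 198 = 0; no bond gives 46 − 18 = 28. Would deviate. ✗
Incompetent: no bond gives 46 − 17 = 29; bond gives 198 − 270 = -72. No deviation. ✓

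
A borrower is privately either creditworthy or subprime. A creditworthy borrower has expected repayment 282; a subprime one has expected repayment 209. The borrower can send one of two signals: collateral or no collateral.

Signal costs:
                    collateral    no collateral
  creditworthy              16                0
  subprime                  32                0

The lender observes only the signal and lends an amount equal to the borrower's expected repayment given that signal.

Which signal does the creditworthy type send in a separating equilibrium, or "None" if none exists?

Try creditworthy → collateral, subprime → no collateral:
  If types separate, collateral earns payment 282 and no collateral earns 209.
  Creditworthy: collateral gives 282 − 16 = 266; no collateral gives 209 − 0 = 209. No deviation. ✓
  Subprime: no collateral gives 209 − 0 = 209; collateral gives 282 − 32 = 250. Would deviate. ✗
Try creditworthy → no collateral, subprime → collateral:
  If types separate, no collateral earns payment 282 and collateral earns 209.
  Creditworthy: no collateral gives 282 − 0 = 282; collateral gives 209 − 16 = 193. No deviation. ✓
  Subprime: collateral gives 209 − 32 = 177; no collateral gives 282 − 0 = 282. Would deviate. ✗
Neither assignment is incentive-compatible.

None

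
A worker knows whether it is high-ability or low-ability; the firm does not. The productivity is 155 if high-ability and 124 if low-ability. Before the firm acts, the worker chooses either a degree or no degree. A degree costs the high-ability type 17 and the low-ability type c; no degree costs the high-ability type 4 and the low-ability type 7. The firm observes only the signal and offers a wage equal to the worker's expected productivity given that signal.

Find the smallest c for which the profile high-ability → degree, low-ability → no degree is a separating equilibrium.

38

Under separation: degree → high-ability (pays 155); no degree → low-ability (pays 124).
High-ability: 155 − 17 = 138 ≥ 124 − 4 = 120. Holds regardless of c. ✓
Low-ability: 124 − 7 ≥ 155 − c, so c ≥ 155 − 117 = 38.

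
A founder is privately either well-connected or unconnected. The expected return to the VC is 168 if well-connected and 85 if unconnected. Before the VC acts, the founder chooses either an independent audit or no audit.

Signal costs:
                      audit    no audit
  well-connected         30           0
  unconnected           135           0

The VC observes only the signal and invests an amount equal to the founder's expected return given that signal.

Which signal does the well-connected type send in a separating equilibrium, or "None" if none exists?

audit

Try well-connected → audit, unconnected → no audit:
  If types separate, audit earns payment 168 and no audit earns 85.
  Well-connected: audit gives 168 − 30 = 138; no audit gives 85 − 0 = 85. No deviation. ✓
  Unconnected: no audit gives 85 − 0 = 85; audit gives 168 − 135 = 33. No deviation. ✓
Both hold — the well-connected type sends audit.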